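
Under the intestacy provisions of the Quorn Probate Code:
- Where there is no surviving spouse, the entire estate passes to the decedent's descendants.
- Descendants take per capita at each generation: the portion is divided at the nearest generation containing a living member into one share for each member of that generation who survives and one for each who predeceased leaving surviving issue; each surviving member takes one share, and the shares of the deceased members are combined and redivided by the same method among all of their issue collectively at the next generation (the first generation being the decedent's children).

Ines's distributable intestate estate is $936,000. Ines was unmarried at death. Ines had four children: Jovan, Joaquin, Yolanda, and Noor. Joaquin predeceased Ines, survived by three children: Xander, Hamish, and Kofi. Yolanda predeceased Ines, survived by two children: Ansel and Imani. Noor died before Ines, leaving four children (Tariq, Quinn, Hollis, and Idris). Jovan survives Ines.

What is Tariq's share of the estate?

The entire $936,000 passes to the descendants.
That amount ($936,000) is divided at the children's generation into 4 shares of $234,000. Jovan takes $234,000. The 3 shares of the deceased (Joaquin, Yolanda, and Noor) are combined into a pool of $702,000.
That pool ($702,000) is divided at the grandchildren's generation equally among Xander, Hamish, Kofi, Ansel, Imani, Tariq, Quinn, Hollis, and Idris: $78,000 each.

Tariq receives $78,000.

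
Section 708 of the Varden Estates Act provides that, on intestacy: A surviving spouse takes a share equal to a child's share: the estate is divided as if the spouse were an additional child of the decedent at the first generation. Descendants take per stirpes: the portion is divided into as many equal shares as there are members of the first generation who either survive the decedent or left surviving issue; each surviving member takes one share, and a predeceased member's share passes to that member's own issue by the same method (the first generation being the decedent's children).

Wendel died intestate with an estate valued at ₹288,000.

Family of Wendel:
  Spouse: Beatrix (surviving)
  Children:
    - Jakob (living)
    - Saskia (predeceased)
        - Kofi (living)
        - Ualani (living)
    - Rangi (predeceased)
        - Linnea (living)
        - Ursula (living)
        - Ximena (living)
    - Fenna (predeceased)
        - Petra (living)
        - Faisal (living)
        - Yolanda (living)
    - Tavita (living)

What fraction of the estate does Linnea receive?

The spouse counts as an additional share at the children's level, so there are 6 primary shares of ₹48,000. Beatrix takes one such share (₹48,000).
The children's combined portion (₹240,000) is divided into 5 shares of ₹48,000: Jakob and Tavita each take ₹48,000; Saskia's ₹48,000 share passes to Saskia's issue; Rangi's ₹48,000 share passes to Rangi's issue; Fenna's ₹48,000 share passes to Fenna's issue.
Saskia's share (₹48,000) is divided into 2 shares of ₹24,000: Kofi and Ualani each take ₹24,000.
Rangi's share (₹48,000) is divided into 3 shares of ₹16,000: Linnea, Ursula, and Ximena each take ₹16,000.
Fenna's share (₹48,000) is divided into 3 shares of ₹16,000: Petra, Faisal, and Yolanda each take ₹16,000.

Linnea receives 1/18 of the estate.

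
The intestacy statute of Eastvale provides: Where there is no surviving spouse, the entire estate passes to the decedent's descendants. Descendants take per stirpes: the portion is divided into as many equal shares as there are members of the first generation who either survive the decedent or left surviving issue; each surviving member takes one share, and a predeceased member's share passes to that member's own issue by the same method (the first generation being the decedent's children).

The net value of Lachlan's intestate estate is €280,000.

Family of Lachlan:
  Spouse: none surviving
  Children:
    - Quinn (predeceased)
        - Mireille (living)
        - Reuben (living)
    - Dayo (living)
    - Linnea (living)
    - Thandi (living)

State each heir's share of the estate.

Mireille: €35,000; Reuben: €35,000; Dayo: €70,000; Linnea: €70,000; Thandi: €70,000

The entire €280,000 passes to the descendants.
That amount (€280,000) is divided into 4 shares of €70,000: Dayo, Linnea, and Thandi each take €70,000; Quinn's €70,000 share passes to Quinn's issue.
Quinn's share (€70,000) is divided into 2 shares of €35,000: Mireille and Reuben each take €35,000.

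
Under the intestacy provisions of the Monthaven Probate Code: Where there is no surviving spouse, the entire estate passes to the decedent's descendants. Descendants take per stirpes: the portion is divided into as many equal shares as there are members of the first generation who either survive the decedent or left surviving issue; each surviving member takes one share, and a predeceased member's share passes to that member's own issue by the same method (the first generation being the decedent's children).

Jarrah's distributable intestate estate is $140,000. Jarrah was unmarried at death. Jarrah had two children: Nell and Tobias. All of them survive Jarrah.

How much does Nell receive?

The entire $140,000 passes to the descendants.
That amount ($140,000) is divided into 2 shares of $70,000: Nell and Tobias each take $70,000.

Nell receives $70,000.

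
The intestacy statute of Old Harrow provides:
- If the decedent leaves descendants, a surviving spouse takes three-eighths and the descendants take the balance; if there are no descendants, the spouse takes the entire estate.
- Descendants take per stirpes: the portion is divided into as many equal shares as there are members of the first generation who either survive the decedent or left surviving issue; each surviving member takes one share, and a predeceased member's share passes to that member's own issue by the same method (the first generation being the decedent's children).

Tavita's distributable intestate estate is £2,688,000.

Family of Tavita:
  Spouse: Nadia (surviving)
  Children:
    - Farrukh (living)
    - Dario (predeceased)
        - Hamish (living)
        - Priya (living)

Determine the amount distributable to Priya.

Priya receives £420,000.

Nadia takes three-eighths of £2,688,000 = £1,008,000. The remaining £1,680,000 passes to the descendants.
The descendants' portion (£1,680,000) is divided into 2 shares of £840,000: Farrukh takes £840,000; Dario's £840,000 share passes to Dario's issue.
Dario's share (£840,000) is divided into 2 shares of £420,000: Hamish and Priya each take £420,000.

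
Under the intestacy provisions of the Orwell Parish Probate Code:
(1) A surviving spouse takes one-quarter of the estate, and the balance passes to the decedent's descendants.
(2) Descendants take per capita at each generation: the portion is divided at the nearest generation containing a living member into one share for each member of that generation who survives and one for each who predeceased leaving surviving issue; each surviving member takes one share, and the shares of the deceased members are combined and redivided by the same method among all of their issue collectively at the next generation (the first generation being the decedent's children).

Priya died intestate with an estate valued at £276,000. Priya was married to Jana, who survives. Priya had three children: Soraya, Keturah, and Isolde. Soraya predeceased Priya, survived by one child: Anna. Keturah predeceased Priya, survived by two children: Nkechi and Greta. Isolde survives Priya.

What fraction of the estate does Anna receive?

Anna receives 1/6 of the estate.

Jana takes one-quarter of £276,000 = £69,000. The remaining £207,000 passes to the descendants.
The descendants' portion (£207,000) is divided at the children's generation into 3 shares of £69,000. Isolde takes £69,000. The 2 shares of the deceased (Soraya and Keturah) are combined into a pool of £138,000.
That pool (£138,000) is divided at the grandchildren's generation equally among Anna, Nkechi, and Greta: £46,000 each.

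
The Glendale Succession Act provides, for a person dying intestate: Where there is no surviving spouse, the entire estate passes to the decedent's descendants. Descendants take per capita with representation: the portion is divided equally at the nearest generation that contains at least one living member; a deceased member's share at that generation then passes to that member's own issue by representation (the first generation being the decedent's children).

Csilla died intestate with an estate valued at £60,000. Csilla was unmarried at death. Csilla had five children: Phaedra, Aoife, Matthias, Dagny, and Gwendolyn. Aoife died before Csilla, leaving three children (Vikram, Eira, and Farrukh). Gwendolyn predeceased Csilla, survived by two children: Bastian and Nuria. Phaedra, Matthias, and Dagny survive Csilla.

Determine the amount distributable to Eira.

Eira receives £4,000.

The entire £60,000 passes to the descendants.
That amount (£60,000) is divided into 5 shares of £12,000: Phaedra, Matthias, and Dagny each take £12,000; Aoife's £12,000 share passes to Aoife's issue; Gwendolyn's £12,000 share passes to Gwendolyn's issue.
Aoife's share (£12,000) is divided into 3 shares of £4,000: Vikram, Eira, and Farrukh each take £4,000.
Gwendolyn's share (£12,000) is divided into 2 shares of £6,000: Bastian and Nuria each take £6,000.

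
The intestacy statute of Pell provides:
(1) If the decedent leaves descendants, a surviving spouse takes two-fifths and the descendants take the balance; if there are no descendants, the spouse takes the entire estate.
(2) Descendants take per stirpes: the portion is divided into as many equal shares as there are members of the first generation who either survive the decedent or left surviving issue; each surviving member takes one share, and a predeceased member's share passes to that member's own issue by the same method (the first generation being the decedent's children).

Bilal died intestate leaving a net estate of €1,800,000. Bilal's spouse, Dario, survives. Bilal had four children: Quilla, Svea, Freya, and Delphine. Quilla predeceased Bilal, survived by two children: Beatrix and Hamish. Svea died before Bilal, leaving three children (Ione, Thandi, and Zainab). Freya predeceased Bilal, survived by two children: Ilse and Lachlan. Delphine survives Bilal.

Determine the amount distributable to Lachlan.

Dario takes two-fifths of €1,800,000 = €720,000. The remaining €1,080,000 passes to the descendants.
The descendants' portion (€1,080,000) is divided into 4 shares of €270,000: Delphine takes €270,000; Quilla's €270,000 share passes to Quilla's issue; Svea's €270,000 share passes to Svea's issue; Freya's €270,000 share passes to Freya's issue.
Quilla's share (€270,000) is divided into 2 shares of €135,000: Beatrix and Hamish each take €135,000.
Svea's share (€270,000) is divided into 3 shares of €90,000: Ione, Thandi, and Zainab each take €90,000.
Freya's share (€270,000) is divided into 2 shares of €135,000: Ilse and Lachlan each take €135,000.

Lachlan receives €135,000.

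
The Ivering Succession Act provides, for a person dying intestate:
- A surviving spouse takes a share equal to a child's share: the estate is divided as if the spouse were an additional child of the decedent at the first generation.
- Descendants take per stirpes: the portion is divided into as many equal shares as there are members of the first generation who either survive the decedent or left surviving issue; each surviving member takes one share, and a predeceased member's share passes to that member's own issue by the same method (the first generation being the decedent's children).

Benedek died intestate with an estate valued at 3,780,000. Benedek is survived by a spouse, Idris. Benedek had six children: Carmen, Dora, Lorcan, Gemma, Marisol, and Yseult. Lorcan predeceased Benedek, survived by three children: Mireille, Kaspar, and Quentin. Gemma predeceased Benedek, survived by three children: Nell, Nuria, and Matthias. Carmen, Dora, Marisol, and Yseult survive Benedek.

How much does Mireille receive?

The spouse counts as an additional share at the children's level, so there are 7 primary shares of 540,000. Idris takes one such share (540,000).
The children's combined portion (3,240,000) is divided into 6 shares of 540,000: Carmen, Dora, Marisol, and Yseult each take 540,000; Lorcan's 540,000 share passes to Lorcan's issue; Gemma's 540,000 share passes to Gemma's issue.
Lorcan's share (540,000) is divided into 3 shares of 180,000: Mireille, Kaspar, and Quentin each take 180,000.
Gemma's share (540,000) is divided into 3 shares of 180,000: Nell, Nuria, and Matthias each take 180,000.

Mireille receives 180,000.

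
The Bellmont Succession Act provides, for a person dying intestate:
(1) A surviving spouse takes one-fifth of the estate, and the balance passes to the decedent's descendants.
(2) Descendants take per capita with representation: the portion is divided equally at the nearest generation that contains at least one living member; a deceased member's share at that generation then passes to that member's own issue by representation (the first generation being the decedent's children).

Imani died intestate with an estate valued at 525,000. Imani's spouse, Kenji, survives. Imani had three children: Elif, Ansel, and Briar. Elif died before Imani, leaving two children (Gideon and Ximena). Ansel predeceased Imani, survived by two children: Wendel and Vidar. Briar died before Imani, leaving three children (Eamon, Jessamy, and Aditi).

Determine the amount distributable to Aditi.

Kenji takes one-fifth of 525,000 = 105,000. The remaining 420,000 passes to the descendants.
No child survives, so the initial division is made at the grandchildren's generation.
The descendants' portion (420,000) is divided into 7 shares of 60,000: Gideon, Ximena, Wendel, Vidar, Eamon, Jessamy, and Aditi each take 60,000.

Aditi receives 60,000.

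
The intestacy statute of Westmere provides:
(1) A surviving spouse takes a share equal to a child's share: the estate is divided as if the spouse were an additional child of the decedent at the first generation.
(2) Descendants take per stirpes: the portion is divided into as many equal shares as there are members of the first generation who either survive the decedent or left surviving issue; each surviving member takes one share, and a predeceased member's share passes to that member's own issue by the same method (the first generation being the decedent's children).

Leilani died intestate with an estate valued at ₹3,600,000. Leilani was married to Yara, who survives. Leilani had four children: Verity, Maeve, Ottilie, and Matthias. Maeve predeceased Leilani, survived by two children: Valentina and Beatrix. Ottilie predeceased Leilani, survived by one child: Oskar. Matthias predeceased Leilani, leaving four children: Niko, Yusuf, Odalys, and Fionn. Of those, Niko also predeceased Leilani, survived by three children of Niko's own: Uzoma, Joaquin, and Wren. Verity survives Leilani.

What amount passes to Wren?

The spouse counts as an additional share at the children's level, so there are 5 primary shares of ₹720,000. Yara takes one such share (₹720,000).
The children's combined portion (₹2,880,000) is divided into 4 shares of ₹720,000: Verity takes ₹720,000; Maeve's ₹720,000 share passes to Maeve's issue; Ottilie's ₹720,000 share passes to Ottilie's issue; Matthias's ₹720,000 share passes to Matthias's issue.
Maeve's share (₹720,000) is divided into 2 shares of ₹360,000: Valentina and Beatrix each take ₹360,000.
Ottilie's share (₹720,000) passes entirely to Oskar.
Matthias's share (₹720,000) is divided into 4 shares of ₹180,000: Yusuf, Odalys, and Fionn each take ₹180,000; Niko's ₹180,000 share passes to Niko's issue.
Niko's share (₹180,000) is divided into 3 shares of ₹60,000: Uzoma, Joaquin, and Wren each take ₹60,000.

Wren receives ₹60,000.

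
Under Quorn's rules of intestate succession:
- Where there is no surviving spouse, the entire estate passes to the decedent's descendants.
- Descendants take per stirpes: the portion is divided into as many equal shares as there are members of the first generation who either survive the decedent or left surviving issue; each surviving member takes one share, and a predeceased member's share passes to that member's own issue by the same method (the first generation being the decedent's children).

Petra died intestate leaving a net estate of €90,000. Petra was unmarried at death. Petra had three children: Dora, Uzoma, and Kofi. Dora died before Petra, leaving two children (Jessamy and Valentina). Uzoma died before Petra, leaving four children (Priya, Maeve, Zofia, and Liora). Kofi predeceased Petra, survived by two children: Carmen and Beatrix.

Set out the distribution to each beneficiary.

The entire €90,000 passes to the descendants.
That amount (€90,000) is divided into 3 shares of €30,000: Dora's €30,000 share passes to Dora's issue; Uzoma's €30,000 share passes to Uzoma's issue; Kofi's €30,000 share passes to Kofi's issue.
Dora's share (€30,000) is divided into 2 shares of €15,000: Jessamy and Valentina each take €15,000.
Uzoma's share (€30,000) is divided into 4 shares of €7,500: Priya, Maeve, Zofia, and Liora each take €7,500.
Kofi's share (€30,000) is divided into 2 shares of €15,000: Carmen and Beatrix each take €15,000.

Jessamy: €15,000; Valentina: €15,000; Priya: €7,500; Maeve: €7,500; Zofia: €7,500; Liora: €7,500; Carmen: €15,000; Beatrix: €15,000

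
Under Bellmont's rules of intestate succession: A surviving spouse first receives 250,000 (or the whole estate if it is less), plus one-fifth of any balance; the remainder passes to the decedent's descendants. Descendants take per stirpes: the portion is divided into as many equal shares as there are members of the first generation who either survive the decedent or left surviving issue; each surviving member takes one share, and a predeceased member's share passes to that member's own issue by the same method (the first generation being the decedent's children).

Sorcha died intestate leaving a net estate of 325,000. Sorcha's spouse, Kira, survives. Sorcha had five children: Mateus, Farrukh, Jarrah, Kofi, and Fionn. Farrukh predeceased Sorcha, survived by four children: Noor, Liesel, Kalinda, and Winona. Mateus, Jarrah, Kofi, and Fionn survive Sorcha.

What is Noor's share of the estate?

Kira first takes 250,000, leaving a balance of 75,000. Kira then takes one-fifth of the balance (15,000), for a total of 265,000. The remaining 60,000 passes to the descendants.
The descendants' portion (60,000) is divided into 5 shares of 12,000: Mateus, Jarrah, Kofi, and Fionn each take 12,000; Farrukh's 12,000 share passes to Farrukh's issue.
Farrukh's share (12,000) is divided into 4 shares of 3,000: Noor, Liesel, Kalinda, and Winona each take 3,000.

Noor receives 3,000.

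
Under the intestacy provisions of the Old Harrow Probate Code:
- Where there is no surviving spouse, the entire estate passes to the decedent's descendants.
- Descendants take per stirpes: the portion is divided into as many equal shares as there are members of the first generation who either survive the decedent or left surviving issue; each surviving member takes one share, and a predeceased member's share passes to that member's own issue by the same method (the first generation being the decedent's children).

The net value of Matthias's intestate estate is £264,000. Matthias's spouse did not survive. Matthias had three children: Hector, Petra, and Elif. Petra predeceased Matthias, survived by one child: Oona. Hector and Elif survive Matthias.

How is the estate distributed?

Hector: £88,000; Oona: £88,000; Elif: £88,000

The entire £264,000 passes to the descendants.
That amount (£264,000) is divided into 3 shares of £88,000: Hector and Elif each take £88,000; Petra's £88,000 share passes to Petra's issue.
Petra's share (£88,000) passes entirely to Oona.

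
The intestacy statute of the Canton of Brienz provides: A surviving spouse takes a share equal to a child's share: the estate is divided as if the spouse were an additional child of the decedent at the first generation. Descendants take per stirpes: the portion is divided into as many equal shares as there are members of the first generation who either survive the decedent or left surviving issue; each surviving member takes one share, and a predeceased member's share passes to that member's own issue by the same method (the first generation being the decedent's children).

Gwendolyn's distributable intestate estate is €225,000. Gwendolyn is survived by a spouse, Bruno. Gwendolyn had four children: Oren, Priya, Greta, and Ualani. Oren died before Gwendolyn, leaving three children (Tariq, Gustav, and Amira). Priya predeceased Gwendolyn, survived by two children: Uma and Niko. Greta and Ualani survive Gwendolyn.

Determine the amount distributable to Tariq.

Tariq receives €15,000.

The spouse counts as an additional share at the children's level, so there are 5 primary shares of €45,000. Bruno takes one such share (€45,000).
The children's combined portion (€180,000) is divided into 4 shares of €45,000: Greta and Ualani each take €45,000; Oren's €45,000 share passes to Oren's issue; Priya's €45,000 share passes to Priya's issue.
Oren's share (€45,000) is divided into 3 shares of €15,000: Tariq, Gustav, and Amira each take €15,000.
Priya's share (€45,000) is divided into 2 shares of €22,500: Uma and Niko each take €22,500.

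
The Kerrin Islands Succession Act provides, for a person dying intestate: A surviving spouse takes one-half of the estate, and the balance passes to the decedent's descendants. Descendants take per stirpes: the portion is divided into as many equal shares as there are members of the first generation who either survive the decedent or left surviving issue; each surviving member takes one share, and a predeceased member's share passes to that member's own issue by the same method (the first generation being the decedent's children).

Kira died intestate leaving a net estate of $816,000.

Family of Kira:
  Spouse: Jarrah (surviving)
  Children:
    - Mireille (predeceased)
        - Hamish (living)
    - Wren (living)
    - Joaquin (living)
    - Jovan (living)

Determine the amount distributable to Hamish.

Hamish receives $102,000.

Jarrah takes one-half of $816,000 = $408,000. The remaining $408,000 passes to the descendants.
The descendants' portion ($408,000) is divided into 4 shares of $102,000: Wren, Joaquin, and Jovan each take $102,000; Mireille's $102,000 share passes to Mireille's issue.
Mireille's share ($102,000) passes entirely to Hamish.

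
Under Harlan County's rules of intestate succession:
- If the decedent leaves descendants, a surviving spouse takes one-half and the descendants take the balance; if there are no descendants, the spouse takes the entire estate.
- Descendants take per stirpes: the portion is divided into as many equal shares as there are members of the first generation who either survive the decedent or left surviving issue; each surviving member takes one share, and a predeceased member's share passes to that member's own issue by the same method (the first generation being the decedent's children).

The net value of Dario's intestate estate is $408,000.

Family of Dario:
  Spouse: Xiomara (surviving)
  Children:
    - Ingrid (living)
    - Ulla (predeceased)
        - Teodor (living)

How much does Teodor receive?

Xiomara takes one-half of $408,000 = $204,000. The remaining $204,000 passes to the descendants.
The descendants' portion ($204,000) is divided into 2 shares of $102,000: Ingrid takes $102,000; Ulla's $102,000 share passes to Ulla's issue.
Ulla's share ($102,000) passes entirely to Teodor.

Teodor receives $102,000.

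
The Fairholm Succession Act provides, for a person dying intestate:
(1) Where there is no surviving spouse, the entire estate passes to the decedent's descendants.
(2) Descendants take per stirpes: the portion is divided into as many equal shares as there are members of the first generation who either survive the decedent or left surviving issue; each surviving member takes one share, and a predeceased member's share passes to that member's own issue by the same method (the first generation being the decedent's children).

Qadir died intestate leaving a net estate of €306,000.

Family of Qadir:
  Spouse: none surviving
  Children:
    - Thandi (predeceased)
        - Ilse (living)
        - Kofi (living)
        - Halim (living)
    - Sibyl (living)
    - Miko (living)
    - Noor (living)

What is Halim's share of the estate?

The entire €306,000 passes to the descendants.
That amount (€306,000) is divided into 4 shares of €76,500: Sibyl, Miko, and Noor each take €76,500; Thandi's €76,500 share passes to Thandi's issue.
Thandi's share (€76,500) is divided into 3 shares of €25,500: Ilse, Kofi, and Halim each take €25,500.

Halim receives €25,500.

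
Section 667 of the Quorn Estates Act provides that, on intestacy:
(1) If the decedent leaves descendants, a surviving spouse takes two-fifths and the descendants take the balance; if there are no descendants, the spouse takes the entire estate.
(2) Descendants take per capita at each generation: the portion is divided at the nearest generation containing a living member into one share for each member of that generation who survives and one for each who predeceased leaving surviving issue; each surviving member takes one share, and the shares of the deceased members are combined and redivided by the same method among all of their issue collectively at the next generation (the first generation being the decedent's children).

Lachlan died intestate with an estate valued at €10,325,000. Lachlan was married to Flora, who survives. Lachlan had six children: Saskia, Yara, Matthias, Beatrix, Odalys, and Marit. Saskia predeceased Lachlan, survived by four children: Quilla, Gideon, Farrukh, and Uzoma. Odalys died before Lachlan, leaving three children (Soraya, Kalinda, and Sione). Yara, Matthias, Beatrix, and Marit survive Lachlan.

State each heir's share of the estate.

Flora takes two-fifths of €10,325,000 = €4,130,000. The remaining €6,195,000 passes to the descendants.
The descendants' portion (€6,195,000) is divided at the children's generation into 6 shares of €1,032,500. Yara, Matthias, Beatrix, and Marit each take €1,032,500. The 2 shares of the deceased (Saskia and Odalys) are combined into a pool of €2,065,000.
That pool (€2,065,000) is divided at the grandchildren's generation equally among Quilla, Gideon, Farrukh, Uzoma, Soraya, Kalinda, and Sione: €295,000 each.

Flora: €4,130,000; Quilla: €295,000; Gideon: €295,000; Farrukh: €295,000; Uzoma: €295,000; Yara: €1,032,500; Matthias: €1,032,500; Beatrix: €1,032,500; Soraya: €295,000; Kalinda: €295,000; Sione: €295,000; Marit: €1,032,500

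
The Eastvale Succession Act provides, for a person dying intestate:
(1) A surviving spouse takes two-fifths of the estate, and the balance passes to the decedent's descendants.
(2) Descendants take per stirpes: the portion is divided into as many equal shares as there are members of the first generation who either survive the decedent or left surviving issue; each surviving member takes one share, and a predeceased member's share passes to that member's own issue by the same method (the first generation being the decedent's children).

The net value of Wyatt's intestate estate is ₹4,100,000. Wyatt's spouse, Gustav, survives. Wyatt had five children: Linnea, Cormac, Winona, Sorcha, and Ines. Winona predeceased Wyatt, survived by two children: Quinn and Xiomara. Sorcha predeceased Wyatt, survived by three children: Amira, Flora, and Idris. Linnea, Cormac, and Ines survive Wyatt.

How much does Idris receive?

Gustav takes two-fifths of ₹4,100,000 = ₹1,640,000. The remaining ₹2,460,000 passes to the descendants.
The descendants' portion (₹2,460,000) is divided into 5 shares of ₹492,000: Linnea, Cormac, and Ines each take ₹492,000; Winona's ₹492,000 share passes to Winona's issue; Sorcha's ₹492,000 share passes to Sorcha's issue.
Winona's share (₹492,000) is divided into 2 shares of ₹246,000: Quinn and Xiomara each take ₹246,000.
Sorcha's share (₹492,000) is divided into 3 shares of ₹164,000: Amira, Flora, and Idris each take ₹164,000.

Idris receives ₹164,000.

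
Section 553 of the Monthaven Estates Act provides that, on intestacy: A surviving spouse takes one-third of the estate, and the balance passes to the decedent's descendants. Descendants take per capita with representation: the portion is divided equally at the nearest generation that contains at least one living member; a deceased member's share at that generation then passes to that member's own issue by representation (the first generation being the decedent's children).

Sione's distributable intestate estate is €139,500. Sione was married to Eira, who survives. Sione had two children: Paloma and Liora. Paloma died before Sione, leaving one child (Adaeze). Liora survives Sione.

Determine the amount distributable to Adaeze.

Adaeze receives €46,500.

Eira takes one-third of €139,500 = €46,500. The remaining €93,000 passes to the descendants.
The descendants' portion (€93,000) is divided into 2 shares of €46,500: Liora takes €46,500; Paloma's €46,500 share passes to Paloma's issue.
Paloma's share (€46,500) passes entirely to Adaeze.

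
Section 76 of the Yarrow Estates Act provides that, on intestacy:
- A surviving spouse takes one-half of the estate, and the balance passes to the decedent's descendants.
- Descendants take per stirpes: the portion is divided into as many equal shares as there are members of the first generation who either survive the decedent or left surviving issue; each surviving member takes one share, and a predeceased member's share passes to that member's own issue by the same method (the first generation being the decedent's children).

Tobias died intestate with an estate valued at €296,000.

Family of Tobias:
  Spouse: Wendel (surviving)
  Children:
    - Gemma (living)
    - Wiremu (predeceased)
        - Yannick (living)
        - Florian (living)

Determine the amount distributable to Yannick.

Wendel takes one-half of €296,000 = €148,000. The remaining €148,000 passes to the descendants.
The descendants' portion (€148,000) is divided into 2 shares of €74,000: Gemma takes €74,000; Wiremu's €74,000 share passes to Wiremu's issue.
Wiremu's share (€74,000) is divided into 2 shares of €37,000: Yannick and Florian each take €37,000.

Yannick receives €37,000.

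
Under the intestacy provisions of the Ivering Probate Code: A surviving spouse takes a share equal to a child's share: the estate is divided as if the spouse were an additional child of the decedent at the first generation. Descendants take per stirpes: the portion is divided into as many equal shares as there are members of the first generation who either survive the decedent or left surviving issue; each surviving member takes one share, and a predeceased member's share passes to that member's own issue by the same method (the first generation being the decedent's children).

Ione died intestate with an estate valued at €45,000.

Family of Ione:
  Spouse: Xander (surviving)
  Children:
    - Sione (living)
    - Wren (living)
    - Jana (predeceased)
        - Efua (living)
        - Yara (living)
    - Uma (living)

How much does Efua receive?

The spouse counts as an additional share at the children's level, so there are 5 primary shares of €9,000. Xander takes one such share (€9,000).
The children's combined portion (€36,000) is divided into 4 shares of €9,000: Sione, Wren, and Uma each take €9,000; Jana's €9,000 share passes to Jana's issue.
Jana's share (€9,000) is divided into 2 shares of €4,500: Efua and Yara each take €4,500.

Efua receives €4,500.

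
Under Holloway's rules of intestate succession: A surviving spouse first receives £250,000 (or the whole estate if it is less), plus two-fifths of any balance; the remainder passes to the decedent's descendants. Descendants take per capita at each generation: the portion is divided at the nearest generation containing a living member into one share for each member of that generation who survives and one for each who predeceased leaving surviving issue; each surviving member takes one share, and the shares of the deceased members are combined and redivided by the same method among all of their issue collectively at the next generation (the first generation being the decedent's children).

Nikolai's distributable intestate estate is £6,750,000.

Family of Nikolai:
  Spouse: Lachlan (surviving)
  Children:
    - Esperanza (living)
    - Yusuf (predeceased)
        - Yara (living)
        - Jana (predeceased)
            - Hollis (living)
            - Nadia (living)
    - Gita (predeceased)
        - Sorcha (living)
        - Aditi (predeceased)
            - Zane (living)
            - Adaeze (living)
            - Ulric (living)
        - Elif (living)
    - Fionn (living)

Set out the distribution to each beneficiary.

Lachlan first takes £250,000, leaving a balance of £6,500,000. Lachlan then takes two-fifths of the balance (£2,600,000), for a total of £2,850,000. The remaining £3,900,000 passes to the descendants.
The descendants' portion (£3,900,000) is divided at the children's generation into 4 shares of £975,000. Esperanza and Fionn each take £975,000. The 2 shares of the deceased (Yusuf and Gita) are combined into a pool of £1,950,000.
That pool (£1,950,000) is divided at the grandchildren's generation into 5 shares of £390,000. Yara, Sorcha, and Elif each take £390,000. The 2 shares of the deceased (Jana and Aditi) are combined into a pool of £780,000.
That pool (£780,000) is divided at the great-grandchildren's generation equally among Hollis, Nadia, Zane, Adaeze, and Ulric: £156,000 each.

Lachlan: £2,850,000; Esperanza: £975,000; Yara: £390,000; Hollis: £156,000; Nadia: £156,000; Sorcha: £390,000; Zane: £156,000; Adaeze: £156,000; Ulric: £156,000; Elif: £390,000; Fionn: £975,000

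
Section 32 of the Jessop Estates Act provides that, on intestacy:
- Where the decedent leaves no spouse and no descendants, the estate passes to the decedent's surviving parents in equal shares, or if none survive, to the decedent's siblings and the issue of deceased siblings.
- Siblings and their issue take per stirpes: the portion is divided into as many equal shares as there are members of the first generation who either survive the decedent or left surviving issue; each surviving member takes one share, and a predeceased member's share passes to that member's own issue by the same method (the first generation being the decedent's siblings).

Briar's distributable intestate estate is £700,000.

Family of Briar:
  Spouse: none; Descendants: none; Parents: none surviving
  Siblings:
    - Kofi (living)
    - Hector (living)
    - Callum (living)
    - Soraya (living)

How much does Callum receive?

The entire £700,000 passes to the siblings and their issue.
That amount (£700,000) is divided into 4 shares of £175,000: Kofi, Hector, Callum, and Soraya each take £175,000.

Callum receives £175,000.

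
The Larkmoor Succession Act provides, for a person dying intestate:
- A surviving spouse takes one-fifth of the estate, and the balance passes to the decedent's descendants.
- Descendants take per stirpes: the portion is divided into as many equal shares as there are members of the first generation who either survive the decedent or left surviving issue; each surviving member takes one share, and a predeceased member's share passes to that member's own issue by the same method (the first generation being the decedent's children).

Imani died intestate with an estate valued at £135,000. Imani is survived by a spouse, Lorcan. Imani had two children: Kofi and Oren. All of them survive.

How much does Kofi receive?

Lorcan takes one-fifth of £135,000 = £27,000. The remaining £108,000 passes to the descendants.
The descendants' portion (£108,000) is divided into 2 shares of £54,000: Kofi and Oren each take £54,000.

Kofi receives £54,000.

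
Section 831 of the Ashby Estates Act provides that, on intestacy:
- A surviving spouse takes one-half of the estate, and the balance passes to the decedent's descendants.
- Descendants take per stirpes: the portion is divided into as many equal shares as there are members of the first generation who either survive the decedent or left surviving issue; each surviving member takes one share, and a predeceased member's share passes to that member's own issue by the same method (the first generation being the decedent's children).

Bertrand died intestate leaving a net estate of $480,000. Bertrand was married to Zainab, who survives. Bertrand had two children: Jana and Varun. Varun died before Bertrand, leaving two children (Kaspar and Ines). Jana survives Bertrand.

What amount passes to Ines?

Zainab takes one-half of $480,000 = $240,000. The remaining $240,000 passes to the descendants.
The descendants' portion ($240,000) is divided into 2 shares of $120,000: Jana takes $120,000; Varun's $120,000 share passes to Varun's issue.
Varun's share ($120,000) is divided into 2 shares of $60,000: Kaspar and Ines each take $60,000.

Ines receives $60,000.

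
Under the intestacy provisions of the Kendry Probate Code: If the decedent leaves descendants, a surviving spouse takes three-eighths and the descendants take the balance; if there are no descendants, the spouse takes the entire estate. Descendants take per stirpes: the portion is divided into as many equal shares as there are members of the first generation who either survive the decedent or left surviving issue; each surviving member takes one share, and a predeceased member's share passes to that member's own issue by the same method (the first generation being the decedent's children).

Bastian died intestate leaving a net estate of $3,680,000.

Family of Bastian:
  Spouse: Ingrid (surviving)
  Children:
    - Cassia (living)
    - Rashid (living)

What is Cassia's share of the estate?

Ingrid takes three-eighths of $3,680,000 = $1,380,000. The remaining $2,300,000 passes to the descendants.
The descendants' portion ($2,300,000) is divided into 2 shares of $1,150,000: Cassia and Rashid each take $1,150,000.

Cassia receives $1,150,000.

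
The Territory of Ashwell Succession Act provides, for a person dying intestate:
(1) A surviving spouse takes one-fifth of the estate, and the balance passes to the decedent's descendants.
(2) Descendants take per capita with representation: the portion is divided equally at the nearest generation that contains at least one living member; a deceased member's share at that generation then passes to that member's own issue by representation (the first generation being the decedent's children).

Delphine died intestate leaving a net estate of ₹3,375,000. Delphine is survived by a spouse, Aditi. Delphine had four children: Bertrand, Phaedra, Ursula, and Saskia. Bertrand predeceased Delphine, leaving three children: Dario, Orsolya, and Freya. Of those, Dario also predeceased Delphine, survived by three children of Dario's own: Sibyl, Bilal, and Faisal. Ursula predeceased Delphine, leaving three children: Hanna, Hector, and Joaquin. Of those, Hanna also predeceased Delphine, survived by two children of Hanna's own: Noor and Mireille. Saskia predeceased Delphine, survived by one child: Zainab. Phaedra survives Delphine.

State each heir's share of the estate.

Aditi takes one-fifth of ₹3,375,000 = ₹675,000. The remaining ₹2,700,000 passes to the descendants.
The descendants' portion (₹2,700,000) is divided into 4 shares of ₹675,000: Phaedra takes ₹675,000; Bertrand's ₹675,000 share passes to Bertrand's issue; Ursula's ₹675,000 share passes to Ursula's issue; Saskia's ₹675,000 share passes to Saskia's issue.
Bertrand's share (₹675,000) is divided into 3 shares of ₹225,000: Orsolya and Freya each take ₹225,000; Dario's ₹225,000 share passes to Dario's issue.
Dario's share (₹225,000) is divided into 3 shares of ₹75,000: Sibyl, Bilal, and Faisal each take ₹75,000.
Ursula's share (₹675,000) is divided into 3 shares of ₹225,000: Hector and Joaquin each take ₹225,000; Hanna's ₹225,000 share passes to Hanna's issue.
Hanna's share (₹225,000) is divided into 2 shares of ₹112,500: Noor and Mireille each take ₹112,500.
Saskia's share (₹675,000) passes entirely to Zainab.

Aditi: ₹675,000; Sibyl: ₹75,000; Bilal: ₹75,000; Faisal: ₹75,000; Orsolya: ₹225,000; Freya: ₹225,000; Phaedra: ₹675,000; Noor: ₹112,500; Mireille: ₹112,500; Hector: ₹225,000; Joaquin: ₹225,000; Zainab: ₹675,000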